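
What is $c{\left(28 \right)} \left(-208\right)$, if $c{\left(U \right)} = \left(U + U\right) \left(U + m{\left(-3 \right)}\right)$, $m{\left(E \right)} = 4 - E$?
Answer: $-407680$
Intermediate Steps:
$c{\left(U \right)} = 2 U \left(7 + U\right)$ ($c{\left(U \right)} = \left(U + U\right) \left(U + \left(4 - -3\right)\right) = 2 U \left(U + \left(4 + 3\right)\right) = 2 U \left(U + 7\right) = 2 U \left(7 + U\right)$)
$c{\left(28 \right)} \left(-208\right) = 2 \cdot 28 \left(7 + 28\right) \left(-208\right) = 2 \cdot 28 \cdot 35 \left(-208\right) = 1960 \left(-208\right) = -407680$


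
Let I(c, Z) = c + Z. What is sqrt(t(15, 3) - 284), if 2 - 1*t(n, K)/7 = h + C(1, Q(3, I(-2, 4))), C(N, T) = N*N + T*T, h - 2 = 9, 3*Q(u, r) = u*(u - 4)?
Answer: 19*I ≈ 19.0*I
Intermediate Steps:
I(c, Z) = Z + c
Q(u, r) = u*(-4 + u)/3 (Q(u, r) = (u*(u - 4))/3 = (u*(-4 + u))/3 = u*(-4 + u)/3)
h = 11 (h = 2 + 9 = 11)
C(N, T) = N**2 + T**2
t(n, K) = -77 (t(n, K) = 14 - 7*(11 + (1**2 + ((1/3)*3*(-4 + 3))**2)) = 14 - 7*(11 + (1 + ((1/3)*3*(-1))**2)) = 14 - 7*(11 + (1 + (-1)**2)) = 14 - 7*(11 + (1 + 1)) = 14 - 7*(11 + 2) = 14 - 7*13 = 14 - 91 = -77)
sqrt(t(15, 3) - 284) = sqrt(-77 - 284) = sqrt(-361) = 19*I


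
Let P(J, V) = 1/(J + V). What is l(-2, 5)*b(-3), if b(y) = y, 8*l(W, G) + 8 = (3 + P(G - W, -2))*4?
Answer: -9/5 ≈ -1.8000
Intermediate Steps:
l(W, G) = 1/2 + 1/(2*(-2 + G - W)) (l(W, G) = -1 + ((3 + 1/((G - W) - 2))*4)/8 = -1 + ((3 + 1/(-2 + G - W))*4)/8 = -1 + (12 + 4/(-2 + G - W))/8 = -1 + (3/2 + 1/(2*(-2 + G - W))) = 1/2 + 1/(2*(-2 + G - W)))
l(-2, 5)*b(-3) = ((1 - 2 - 1*5)/(2*(2 - 2 - 1*5)))*(-3) = ((1 - 2 - 5)/(2*(2 - 2 - 5)))*(-3) = ((1/2)*(-6)/(-5))*(-3) = ((1/2)*(-1/5)*(-6))*(-3) = (3/5)*(-3) = -9/5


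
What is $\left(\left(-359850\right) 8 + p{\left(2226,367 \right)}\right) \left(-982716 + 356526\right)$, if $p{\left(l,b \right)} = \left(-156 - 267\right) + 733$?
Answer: $1802481653100$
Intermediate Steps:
$p{\left(l,b \right)} = 310$ ($p{\left(l,b \right)} = -423 + 733 = 310$)
$\left(\left(-359850\right) 8 + p{\left(2226,367 \right)}\right) \left(-982716 + 356526\right) = \left(\left(-359850\right) 8 + 310\right) \left(-982716 + 356526\right) = \left(-2878800 + 310\right) \left(-626190\right) = \left(-2878490\right) \left(-626190\right) = 1802481653100$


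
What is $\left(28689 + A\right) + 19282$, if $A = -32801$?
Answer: $15170$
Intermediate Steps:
$\left(28689 + A\right) + 19282 = \left(28689 - 32801\right) + 19282 = -4112 + 19282 = 15170$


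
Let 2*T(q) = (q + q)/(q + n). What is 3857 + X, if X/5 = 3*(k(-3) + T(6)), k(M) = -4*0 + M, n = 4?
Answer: 3821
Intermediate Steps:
k(M) = M (k(M) = 0 + M = M)
T(q) = q/(4 + q) (T(q) = ((q + q)/(q + 4))/2 = ((2*q)/(4 + q))/2 = (2*q/(4 + q))/2 = q/(4 + q))
X = -36 (X = 5*(3*(-3 + 6/(4 + 6))) = 5*(3*(-3 + 6/10)) = 5*(3*(-3 + 6*(1/10))) = 5*(3*(-3 + 3/5)) = 5*(3*(-12/5)) = 5*(-36/5) = -36)
3857 + X = 3857 - 36 = 3821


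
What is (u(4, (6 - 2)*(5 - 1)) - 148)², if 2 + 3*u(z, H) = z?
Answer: 195364/9 ≈ 21707.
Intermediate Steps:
u(z, H) = -⅔ + z/3
(u(4, (6 - 2)*(5 - 1)) - 148)² = ((-⅔ + (⅓)*4) - 148)² = ((-⅔ + 4/3) - 148)² = (⅔ - 148)² = (-442/3)² = 195364/9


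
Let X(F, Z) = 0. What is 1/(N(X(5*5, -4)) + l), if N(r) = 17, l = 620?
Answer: 1/637 ≈ 0.0015699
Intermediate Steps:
1/(N(X(5*5, -4)) + l) = 1/(17 + 620) = 1/637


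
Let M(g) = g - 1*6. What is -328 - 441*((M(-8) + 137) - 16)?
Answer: -47515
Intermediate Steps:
M(g) = -6 + g (M(g) = g - 6 = -6 + g)
-328 - 441*((M(-8) + 137) - 16) = -328 - 441*(((-6 - 8) + 137) - 16) = -328 - 441*((-14 + 137) - 16) = -328 - 441*(123 - 16) = -328 - 441*107 = -328 - 47187 = -47515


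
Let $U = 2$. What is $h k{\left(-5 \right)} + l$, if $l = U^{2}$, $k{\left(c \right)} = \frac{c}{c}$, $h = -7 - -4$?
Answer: $1$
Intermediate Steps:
$h = -3$ ($h = -7 + 4 = -3$)
$k{\left(c \right)} = 1$
$l = 4$ ($l = 2^{2} = 4$)
$h k{\left(-5 \right)} + l = \left(-3\right) 1 + 4 = -3 + 4 = 1$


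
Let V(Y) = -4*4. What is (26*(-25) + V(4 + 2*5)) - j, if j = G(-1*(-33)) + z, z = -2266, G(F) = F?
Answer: 1567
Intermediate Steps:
V(Y) = -16
j = -2233 (j = -1*(-33) - 2266 = 33 - 2266 = -2233)
(26*(-25) + V(4 + 2*5)) - j = (26*(-25) - 16) - 1*(-2233) = (-650 - 16) + 2233 = -666 + 2233 = 1567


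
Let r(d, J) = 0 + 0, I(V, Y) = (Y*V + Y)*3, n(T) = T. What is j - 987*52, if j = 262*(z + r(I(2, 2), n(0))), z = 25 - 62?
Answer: -61018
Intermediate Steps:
I(V, Y) = 3*Y + 3*V*Y (I(V, Y) = (V*Y + Y)*3 = (Y + V*Y)*3 = 3*Y + 3*V*Y)
z = -37
r(d, J) = 0
j = -9694 (j = 262*(-37 + 0) = 262*(-37) = -9694)
j - 987*52 = -9694 - 987*52 = -9694 - 51324 = -61018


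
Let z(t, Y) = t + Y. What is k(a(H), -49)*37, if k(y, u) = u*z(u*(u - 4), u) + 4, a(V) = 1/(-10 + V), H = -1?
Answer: -4619376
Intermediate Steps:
z(t, Y) = Y + t
k(y, u) = 4 + u*(u + u*(-4 + u)) (k(y, u) = u*(u + u*(u - 4)) + 4 = u*(u + u*(-4 + u)) + 4 = 4 + u*(u + u*(-4 + u)))
k(a(H), -49)*37 = (4 + (-49)²*(-3 - 49))*37 = (4 + 2401*(-52))*37 = (4 - 124852)*37 = -124848*37 = -4619376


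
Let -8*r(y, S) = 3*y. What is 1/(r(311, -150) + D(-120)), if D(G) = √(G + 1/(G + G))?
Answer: -111960/13172539 - 16*I*√432015/13172539 ≈ -0.0084995 - 0.00079836*I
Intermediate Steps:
D(G) = √(G + 1/(2*G))
r(y, S) = -3*y/8
1/(r(311, -150) + D(-120)) = 1/(-3/8*311 + √(2/(-120) + 4*(-120))/2) = 1/(-933/8 + √(2*(-1/120) - 480)/2) = 1/(-933/8 + √(-1/60 - 480)/2) = 1/(-933/8 + √(-28801/60)/2) = 1/(-933/8 + (I*√432015/30)/2) = 1/(-933/8 + I*√432015/60)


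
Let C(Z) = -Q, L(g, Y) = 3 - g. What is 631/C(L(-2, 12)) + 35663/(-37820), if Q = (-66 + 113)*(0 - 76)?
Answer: -12940477/16886630 ≈ -0.76631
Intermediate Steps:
Q = -3572 (Q = 47*(-76) = -3572)
C(Z) = 3572 (C(Z) = -1*(-3572) = 3572)
631/C(L(-2, 12)) + 35663/(-37820) = 631/3572 + 35663/(-37820) = 631*(1/3572) + 35663*(-1/37820) = 631/3572 - 35663/37820 = -12940477/16886630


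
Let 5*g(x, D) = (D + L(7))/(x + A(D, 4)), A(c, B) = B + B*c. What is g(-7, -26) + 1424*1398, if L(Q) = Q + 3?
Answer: 1065052336/535 ≈ 1.9908e+6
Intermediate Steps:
L(Q) = 3 + Q
g(x, D) = (10 + D)/(5*(4 + x + 4*D)) (g(x, D) = ((D + (3 + 7))/(x + 4*(1 + D)))/5 = ((D + 10)/(x + (4 + 4*D)))/5 = ((10 + D)/(4 + x + 4*D))/5 = (10 + D)/(5*(4 + x + 4*D)))
g(-7, -26) + 1424*1398 = (10 - 26)/(5*(4 - 7 + 4*(-26))) + 1424*1398 = (⅕)*(-16)/(4 - 7 - 104) + 1990752 = (⅕)*(-16)/(-107) + 1990752 = (⅕)*(-1/107)*(-16) + 1990752 = 16/535 + 1990752 = 1065052336/535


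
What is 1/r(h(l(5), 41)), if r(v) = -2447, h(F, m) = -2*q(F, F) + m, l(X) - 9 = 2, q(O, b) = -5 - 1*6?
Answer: -1/2447 ≈ -0.00040866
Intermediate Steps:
q(O, b) = -11 (q(O, b) = -5 - 6 = -11)
l(X) = 11 (l(X) = 9 + 2 = 11)
h(F, m) = 22 + m (h(F, m) = -2*(-11) + m = 22 + m)
1/r(h(l(5), 41)) = 1/(-2447) = -1/2447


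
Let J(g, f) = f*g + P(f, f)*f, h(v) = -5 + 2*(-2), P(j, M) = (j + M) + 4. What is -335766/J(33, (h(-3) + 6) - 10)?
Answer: 335766/143 ≈ 2348.0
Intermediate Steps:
P(j, M) = 4 + M + j (P(j, M) = (M + j) + 4 = 4 + M + j)
h(v) = -9 (h(v) = -5 - 4 = -9)
J(g, f) = f*g + f*(4 + 2*f) (J(g, f) = f*g + (4 + f + f)*f = f*g + (4 + 2*f)*f = f*g + f*(4 + 2*f))
-335766/J(33, (h(-3) + 6) - 10) = -335766/(((-9 + 6) - 10)*(4 + 33 + 2*((-9 + 6) - 10))) = -335766/((-3 - 10)*(4 + 33 + 2*(-3 - 10))) = -335766/((-13*(4 + 33 + 2*(-13)))) = -335766/((-13*(4 + 33 - 26))) = -335766/((-13*11)) = -335766/(-143) = -335766*(-1)/143 = -214*(-1569/143) = 335766/143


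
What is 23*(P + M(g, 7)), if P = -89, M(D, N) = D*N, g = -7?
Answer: -3174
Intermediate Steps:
23*(P + M(g, 7)) = 23*(-89 - 7*7) = 23*(-89 - 49) = 23*(-138) = -3174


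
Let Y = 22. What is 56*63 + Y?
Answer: 3550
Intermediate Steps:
56*63 + Y = 56*63 + 22 = 3528 + 22 = 3550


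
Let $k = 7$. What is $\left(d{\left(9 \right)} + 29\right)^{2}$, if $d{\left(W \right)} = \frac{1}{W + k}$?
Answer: $\frac{216225}{256} \approx 844.63$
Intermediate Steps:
$d{\left(W \right)} = \frac{1}{7 + W}$ ($d{\left(W \right)} = \frac{1}{W + 7} = \frac{1}{7 + W}$)
$\left(d{\left(9 \right)} + 29\right)^{2} = \left(\frac{1}{7 + 9} + 29\right)^{2} = \left(\frac{1}{16} + 29\right)^{2} = \left(\frac{465}{16}\right)^{2} = \frac{216225}{256}$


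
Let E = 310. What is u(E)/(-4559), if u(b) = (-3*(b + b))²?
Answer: -3459600/4559 ≈ -758.85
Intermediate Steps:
u(b) = 36*b² (u(b) = (-6*b)² = 36*b²)
u(E)/(-4559) = (36*310²)/(-4559) = (36*96100)*(-1/4559) = 3459600*(-1/4559) = -3459600/4559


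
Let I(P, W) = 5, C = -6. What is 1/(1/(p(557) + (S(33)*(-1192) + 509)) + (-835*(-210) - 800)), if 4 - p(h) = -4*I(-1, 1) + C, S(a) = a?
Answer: 38797/6772016349 ≈ 5.7290e-6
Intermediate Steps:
p(h) = 30 (p(h) = 4 - (-4*5 - 6) = 4 - (-20 - 6) = 4 - 1*(-26) = 4 + 26 = 30)
1/(1/(p(557) + (S(33)*(-1192) + 509)) + (-835*(-210) - 800)) = 1/(1/(30 + (33*(-1192) + 509)) + (-835*(-210) - 800)) = 1/(1/(30 + (-39336 + 509)) + (175350 - 800)) = 1/(1/(30 - 38827) + 174550) = 1/(1/(-38797) + 174550) = 1/(-1/38797 + 174550) = 1/(6772016349/38797) = 38797/6772016349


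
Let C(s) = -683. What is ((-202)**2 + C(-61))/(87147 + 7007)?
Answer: 40121/94154 ≈ 0.42612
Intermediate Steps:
((-202)**2 + C(-61))/(87147 + 7007) = ((-202)**2 - 683)/(87147 + 7007) = (40804 - 683)/94154 = 40121*(1/94154) = 40121/94154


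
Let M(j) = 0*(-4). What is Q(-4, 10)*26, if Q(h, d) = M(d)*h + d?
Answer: 260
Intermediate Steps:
M(j) = 0
Q(h, d) = d (Q(h, d) = 0*h + d = 0 + d = d)
Q(-4, 10)*26 = 10*26 = 260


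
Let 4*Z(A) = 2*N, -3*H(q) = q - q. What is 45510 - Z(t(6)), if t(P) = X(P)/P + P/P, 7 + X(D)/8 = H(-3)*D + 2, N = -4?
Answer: 45512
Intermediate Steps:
H(q) = 0 (H(q) = -(q - q)/3 = -⅓*0 = 0)
X(D) = -40 (X(D) = -56 + 8*(0*D + 2) = -56 + 8*(0 + 2) = -56 + 8*2 = -56 + 16 = -40)
t(P) = 1 - 40/P (t(P) = -40/P + P/P = -40/P + 1 = 1 - 40/P)
Z(A) = -2 (Z(A) = (2*(-4))/4 = (¼)*(-8) = -2)
45510 - Z(t(6)) = 45510 - 1*(-2) = 45510 + 2 = 45512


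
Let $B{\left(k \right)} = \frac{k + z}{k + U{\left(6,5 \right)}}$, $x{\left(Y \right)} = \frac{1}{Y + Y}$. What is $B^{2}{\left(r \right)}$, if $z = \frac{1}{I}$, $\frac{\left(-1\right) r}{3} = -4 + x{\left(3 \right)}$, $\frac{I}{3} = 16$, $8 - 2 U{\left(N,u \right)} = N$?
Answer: $\frac{305809}{360000} \approx 0.84947$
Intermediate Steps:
$U{\left(N,u \right)} = 4 - \frac{N}{2}$
$I = 48$ ($I = 3 \cdot 16 = 48$)
$x{\left(Y \right)} = \frac{1}{2 Y}$
$r = \frac{23}{2}$ ($r = - 3 \left(-4 + \frac{1}{2 \cdot 3}\right) = - 3 \left(-4 + \frac{1}{2} \cdot \frac{1}{3}\right) = - 3 \left(-4 + \frac{1}{6}\right) = \left(-3\right) \left(- \frac{23}{6}\right) = \frac{23}{2} \approx 11.5$)
$z = \frac{1}{48} \approx 0.020833$
$B{\left(k \right)} = \frac{\frac{1}{48} + k}{1 + k}$ ($B{\left(k \right)} = \frac{k + \frac{1}{48}}{k + \left(4 - 3\right)} = \frac{\frac{1}{48} + k}{k + \left(4 - 3\right)} = \frac{\frac{1}{48} + k}{k + 1} = \frac{\frac{1}{48} + k}{1 + k}$)
$B^{2}{\left(r \right)} = \left(\frac{\frac{1}{48} + \frac{23}{2}}{1 + \frac{23}{2}}\right)^{2} = \left(\frac{1}{\frac{25}{2}} \cdot \frac{553}{48}\right)^{2} = \left(\frac{2}{25} \cdot \frac{553}{48}\right)^{2} = \left(\frac{553}{600}\right)^{2} = \frac{305809}{360000}$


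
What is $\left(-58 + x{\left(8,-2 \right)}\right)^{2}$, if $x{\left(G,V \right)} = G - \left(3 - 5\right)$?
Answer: $2304$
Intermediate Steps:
$x{\left(G,V \right)} = 2 + G$ ($x{\left(G,V \right)} = G - -2 = G + 2 = 2 + G$)
$\left(-58 + x{\left(8,-2 \right)}\right)^{2} = \left(-58 + \left(2 + 8\right)\right)^{2} = \left(-58 + 10\right)^{2} = \left(-48\right)^{2} = 2304$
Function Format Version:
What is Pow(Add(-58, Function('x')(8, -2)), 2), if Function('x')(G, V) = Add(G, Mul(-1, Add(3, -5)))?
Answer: 2304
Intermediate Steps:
Function('x')(G, V) = Add(2, G) (Function('x')(G, V) = Add(G, Mul(-1, -2)) = Add(G, 2) = Add(2, G))
Pow(Add(-58, Function('x')(8, -2)), 2) = Pow(Add(-58, Add(2, 8)), 2) = Pow(Add(-58, 10), 2) = Pow(-48, 2) = 2304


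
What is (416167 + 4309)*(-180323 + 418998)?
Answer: 100357109300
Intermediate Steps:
(416167 + 4309)*(-180323 + 418998) = 420476*238675 = 100357109300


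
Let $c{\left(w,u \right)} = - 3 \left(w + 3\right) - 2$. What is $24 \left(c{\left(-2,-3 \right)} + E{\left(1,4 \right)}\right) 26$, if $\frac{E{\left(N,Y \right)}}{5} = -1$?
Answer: $-6240$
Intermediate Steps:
$E{\left(N,Y \right)} = -5$ ($E{\left(N,Y \right)} = 5 \left(-1\right) = -5$)
$c{\left(w,u \right)} = -11 - 3 w$ ($c{\left(w,u \right)} = - 3 \left(3 + w\right) - 2 = \left(-9 - 3 w\right) - 2 = -11 - 3 w$)
$24 \left(c{\left(-2,-3 \right)} + E{\left(1,4 \right)}\right) 26 = 24 \left(\left(-11 - -6\right) - 5\right) 26 = 24 \left(\left(-11 + 6\right) - 5\right) 26 = 24 \left(-5 - 5\right) 26 = 24 \left(-10\right) 26 = \left(-240\right) 26 = -6240$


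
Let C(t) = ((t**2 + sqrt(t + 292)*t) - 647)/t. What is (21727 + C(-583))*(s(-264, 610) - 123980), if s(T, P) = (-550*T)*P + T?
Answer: 1090348468417844/583 + 88447756*I*sqrt(291) ≈ 1.8702e+12 + 1.5088e+9*I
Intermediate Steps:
s(T, P) = T - 550*P*T (s(T, P) = -550*P*T + T = T - 550*P*T)
C(t) = (-647 + t**2 + t*sqrt(292 + t))/t (C(t) = ((t**2 + sqrt(292 + t)*t) - 647)/t = ((t**2 + t*sqrt(292 + t)) - 647)/t = (-647 + t**2 + t*sqrt(292 + t))/t)
(21727 + C(-583))*(s(-264, 610) - 123980) = (21727 + (-583 + sqrt(292 - 583) - 647/(-583)))*(-264*(1 - 550*610) - 123980) = (21727 + (-583 + sqrt(-291) - 647*(-1/583)))*(-264*(1 - 335500) - 123980) = (21727 + (-583 + I*sqrt(291) + 647/583))*(-264*(-335499) - 123980) = (21727 + (-339242/583 + I*sqrt(291)))*(88571736 - 123980) = (12327599/583 + I*sqrt(291))*88447756 = 1090348468417844/583 + 88447756*I*sqrt(291)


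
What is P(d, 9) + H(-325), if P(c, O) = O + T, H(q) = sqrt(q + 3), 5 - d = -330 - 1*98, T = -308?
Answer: -299 + I*sqrt(322) ≈ -299.0 + 17.944*I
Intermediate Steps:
d = 433 (d = 5 - (-330 - 1*98) = 5 - (-330 - 98) = 5 - 1*(-428) = 5 + 428 = 433)
H(q) = sqrt(3 + q)
P(c, O) = -308 + O (P(c, O) = O - 308 = -308 + O)
P(d, 9) + H(-325) = (-308 + 9) + sqrt(3 - 325) = -299 + sqrt(-322) = -299 + I*sqrt(322)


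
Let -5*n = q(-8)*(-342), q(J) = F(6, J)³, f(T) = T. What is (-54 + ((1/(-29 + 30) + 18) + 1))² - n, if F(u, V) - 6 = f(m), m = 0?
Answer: -68092/5 ≈ -13618.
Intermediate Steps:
F(u, V) = 6 (F(u, V) = 6 + 0 = 6)
q(J) = 216 (q(J) = 6³ = 216)
n = 73872/5 (n = -216*(-342)/5 = -⅕*(-73872) = 73872/5 ≈ 14774.)
(-54 + ((1/(-29 + 30) + 18) + 1))² - n = (-54 + ((1/(-29 + 30) + 18) + 1))² - 1*73872/5 = (-54 + ((1/1 + 18) + 1))² - 73872/5 = (-54 + ((1 + 18) + 1))² - 73872/5 = (-54 + (19 + 1))² - 73872/5 = (-54 + 20)² - 73872/5 = (-34)² - 73872/5 = 1156 - 73872/5 = -68092/5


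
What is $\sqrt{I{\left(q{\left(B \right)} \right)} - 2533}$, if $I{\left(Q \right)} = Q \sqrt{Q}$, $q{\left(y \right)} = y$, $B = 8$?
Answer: $\sqrt{-2533 + 16 \sqrt{2}} \approx 50.104 i$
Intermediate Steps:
$I{\left(Q \right)} = Q^{\frac{3}{2}}$
$\sqrt{I{\left(q{\left(B \right)} \right)} - 2533} = \sqrt{8^{\frac{3}{2}} - 2533} = \sqrt{16 \sqrt{2} - 2533} = \sqrt{-2533 + 16 \sqrt{2}}$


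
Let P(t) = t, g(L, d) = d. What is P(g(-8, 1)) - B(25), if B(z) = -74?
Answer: 75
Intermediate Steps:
P(g(-8, 1)) - B(25) = 1 - 1*(-74) = 1 + 74 = 75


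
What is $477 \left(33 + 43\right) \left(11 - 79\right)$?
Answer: $-2465136$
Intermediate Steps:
$477 \left(33 + 43\right) \left(11 - 79\right) = 477 \cdot 76 \left(-68\right) = 477 \left(-5168\right) = -2465136$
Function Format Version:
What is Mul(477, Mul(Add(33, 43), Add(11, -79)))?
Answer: -2465136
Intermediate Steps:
Mul(477, Mul(Add(33, 43), Add(11, -79))) = Mul(477, Mul(76, -68)) = Mul(477, -5168) = -2465136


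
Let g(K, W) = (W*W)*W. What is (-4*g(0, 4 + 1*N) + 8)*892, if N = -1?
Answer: -89200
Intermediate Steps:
g(K, W) = W³ (g(K, W) = W²*W = W³)
(-4*g(0, 4 + 1*N) + 8)*892 = (-4*(4 + 1*(-1))³ + 8)*892 = (-4*(4 - 1)³ + 8)*892 = (-4*3³ + 8)*892 = (-4*27 + 8)*892 = (-108 + 8)*892 = -100*892 = -89200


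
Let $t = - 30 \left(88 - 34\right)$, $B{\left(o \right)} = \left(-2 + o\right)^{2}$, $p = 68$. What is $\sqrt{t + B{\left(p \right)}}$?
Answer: $12 \sqrt{19} \approx 52.307$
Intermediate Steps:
$t = -1620$ ($t = \left(-30\right) 54 = -1620$)
$\sqrt{t + B{\left(p \right)}} = \sqrt{-1620 + \left(-2 + 68\right)^{2}} = \sqrt{-1620 + 66^{2}} = \sqrt{-1620 + 4356} = \sqrt{2736} = 12 \sqrt{19}$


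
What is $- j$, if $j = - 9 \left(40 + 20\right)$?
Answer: $540$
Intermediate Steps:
$j = -540$ ($j = \left(-9\right) 60 = -540$)
$- j = \left(-1\right) \left(-540\right) = 540$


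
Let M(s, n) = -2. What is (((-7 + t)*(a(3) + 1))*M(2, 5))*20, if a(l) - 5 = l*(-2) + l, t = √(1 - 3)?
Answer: 840 - 120*I*√2 ≈ 840.0 - 169.71*I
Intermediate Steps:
t = I*√2 (t = √(-2) = I*√2 ≈ 1.4142*I)
a(l) = 5 - l (a(l) = 5 + (l*(-2) + l) = 5 + (-2*l + l) = 5 - l)
(((-7 + t)*(a(3) + 1))*M(2, 5))*20 = (((-7 + I*√2)*((5 - 1*3) + 1))*(-2))*20 = (((-7 + I*√2)*((5 - 3) + 1))*(-2))*20 = (((-7 + I*√2)*(2 + 1))*(-2))*20 = (((-7 + I*√2)*3)*(-2))*20 = ((-21 + 3*I*√2)*(-2))*20 = (42 - 6*I*√2)*20 = 840 - 120*I*√2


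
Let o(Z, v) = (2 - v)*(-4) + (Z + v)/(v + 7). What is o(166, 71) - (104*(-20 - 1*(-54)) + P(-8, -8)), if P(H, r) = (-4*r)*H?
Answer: -78025/26 ≈ -3001.0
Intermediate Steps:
P(H, r) = -4*H*r
o(Z, v) = -8 + 4*v + (Z + v)/(7 + v) (o(Z, v) = (-8 + 4*v) + (Z + v)/(7 + v) = -8 + 4*v + (Z + v)/(7 + v))
o(166, 71) - (104*(-20 - 1*(-54)) + P(-8, -8)) = (-56 + 166 + 4*71² + 21*71)/(7 + 71) - (104*(-20 - 1*(-54)) - 4*(-8)*(-8)) = (-56 + 166 + 4*5041 + 1491)/78 - (104*(-20 + 54) - 256) = (-56 + 166 + 20164 + 1491)/78 - (104*34 - 256) = (1/78)*21765 - (3536 - 256) = 7255/26 - 1*3280 = 7255/26 - 3280 = -78025/26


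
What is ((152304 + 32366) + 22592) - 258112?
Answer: -50850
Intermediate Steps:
((152304 + 32366) + 22592) - 258112 = (184670 + 22592) - 258112 = 207262 - 258112 = -50850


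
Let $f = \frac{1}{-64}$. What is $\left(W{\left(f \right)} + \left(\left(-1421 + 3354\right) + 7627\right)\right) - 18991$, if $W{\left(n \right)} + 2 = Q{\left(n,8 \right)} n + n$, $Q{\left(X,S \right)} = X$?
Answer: $- \frac{38637631}{4096} \approx -9433.0$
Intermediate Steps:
$f = - \frac{1}{64} \approx -0.015625$
$W{\left(n \right)} = -2 + n + n^{2}$ ($W{\left(n \right)} = -2 + \left(n n + n\right) = -2 + \left(n^{2} + n\right) = -2 + \left(n + n^{2}\right) = -2 + n + n^{2}$)
$\left(W{\left(f \right)} + \left(\left(-1421 + 3354\right) + 7627\right)\right) - 18991 = \left(\left(-2 - \frac{1}{64} + \left(- \frac{1}{64}\right)^{2}\right) + \left(\left(-1421 + 3354\right) + 7627\right)\right) - 18991 = \left(\left(-2 - \frac{1}{64} + \frac{1}{4096}\right) + \left(1933 + 7627\right)\right) - 18991 = \left(- \frac{8255}{4096} + 9560\right) - 18991 = \frac{39149505}{4096} - 18991 = - \frac{38637631}{4096}$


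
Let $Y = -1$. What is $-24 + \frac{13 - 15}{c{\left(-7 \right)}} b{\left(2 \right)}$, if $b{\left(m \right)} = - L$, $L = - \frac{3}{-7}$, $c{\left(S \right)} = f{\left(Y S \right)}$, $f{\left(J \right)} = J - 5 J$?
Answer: $- \frac{2355}{98} \approx -24.031$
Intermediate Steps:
$f{\left(J \right)} = - 4 J$
$c{\left(S \right)} = 4 S$ ($c{\left(S \right)} = - 4 \left(- S\right) = 4 S$)
$L = \frac{3}{7}$ ($L = \left(-3\right) \left(- \frac{1}{7}\right) = \frac{3}{7} \approx 0.42857$)
$b{\left(m \right)} = - \frac{3}{7}$ ($b{\left(m \right)} = \left(-1\right) \frac{3}{7} = - \frac{3}{7}$)
$-24 + \frac{13 - 15}{c{\left(-7 \right)}} b{\left(2 \right)} = -24 + \frac{13 - 15}{4 \left(-7\right)} \left(- \frac{3}{7}\right) = -24 + - \frac{2}{-28} \left(- \frac{3}{7}\right) = -24 + \left(-2\right) \left(- \frac{1}{28}\right) \left(- \frac{3}{7}\right) = -24 + \frac{1}{14} \left(- \frac{3}{7}\right) = -24 - \frac{3}{98} = - \frac{2355}{98}$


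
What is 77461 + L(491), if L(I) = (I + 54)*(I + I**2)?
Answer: 131734201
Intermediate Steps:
L(I) = (54 + I)*(I + I**2)
77461 + L(491) = 77461 + 491*(54 + 491**2 + 55*491) = 77461 + 491*(54 + 241081 + 27005) = 77461 + 491*268140 = 77461 + 131656740 = 131734201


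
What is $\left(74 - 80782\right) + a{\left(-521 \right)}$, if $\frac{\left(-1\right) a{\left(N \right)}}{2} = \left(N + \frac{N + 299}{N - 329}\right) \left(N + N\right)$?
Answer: $- \frac{495519276}{425} \approx -1.1659 \cdot 10^{6}$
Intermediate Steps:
$a{\left(N \right)} = - 4 N \left(N + \frac{299 + N}{-329 + N}\right)$ ($a{\left(N \right)} = - 2 \left(N + \frac{N + 299}{N - 329}\right) \left(N + N\right) = - 2 \left(N + \frac{299 + N}{-329 + N}\right) 2 N = - 2 \cdot 2 N \left(N + \frac{299 + N}{-329 + N}\right) = - 4 N \left(N + \frac{299 + N}{-329 + N}\right)$)
$\left(74 - 80782\right) + a{\left(-521 \right)} = \left(74 - 80782\right) + 4 \left(-521\right) \frac{1}{-329 - 521} \left(-299 - \left(-521\right)^{2} + 328 \left(-521\right)\right) = \left(74 - 80782\right) + 4 \left(-521\right) \frac{1}{-850} \left(-299 - 271441 - 170888\right) = -80708 + 4 \left(-521\right) \left(- \frac{1}{850}\right) \left(-299 - 271441 - 170888\right) = -80708 + 4 \left(-521\right) \left(- \frac{1}{850}\right) \left(-442628\right) = -80708 - \frac{461218376}{425} = - \frac{495519276}{425}$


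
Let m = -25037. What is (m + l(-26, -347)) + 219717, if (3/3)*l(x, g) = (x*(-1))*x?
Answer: 194004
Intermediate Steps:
l(x, g) = -x² (l(x, g) = (x*(-1))*x = (-x)*x = -x²)
(m + l(-26, -347)) + 219717 = (-25037 - 1*(-26)²) + 219717 = (-25037 - 1*676) + 219717 = (-25037 - 676) + 219717 = -25713 + 219717 = 194004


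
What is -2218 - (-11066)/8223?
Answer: -18227548/8223 ≈ -2216.7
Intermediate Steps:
-2218 - (-11066)/8223 = -2218 - 1*(-11066/8223) = -2218 + 11066/8223 = -18227548/8223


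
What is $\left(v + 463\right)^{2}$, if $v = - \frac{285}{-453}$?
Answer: $\frac{4901120064}{22801} \approx 2.1495 \cdot 10^{5}$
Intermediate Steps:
$v = \frac{95}{151}$ ($v = \left(-285\right) \left(- \frac{1}{453}\right) = \frac{95}{151} \approx 0.62914$)
$\left(v + 463\right)^{2} = \left(\frac{95}{151} + 463\right)^{2} = \left(\frac{70008}{151}\right)^{2} = \frac{4901120064}{22801}$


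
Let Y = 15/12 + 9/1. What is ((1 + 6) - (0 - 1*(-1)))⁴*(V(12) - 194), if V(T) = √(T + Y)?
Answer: -251424 + 648*√89 ≈ -2.4531e+5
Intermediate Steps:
Y = 41/4 (Y = 15*(1/12) + 9*1 = 5/4 + 9 = 41/4 ≈ 10.250)
V(T) = √(41/4 + T) (V(T) = √(T + 41/4) = √(41/4 + T))
((1 + 6) - (0 - 1*(-1)))⁴*(V(12) - 194) = ((1 + 6) - (0 - 1*(-1)))⁴*(√(41 + 4*12)/2 - 194) = (7 - (0 + 1))⁴*(√(41 + 48)/2 - 194) = (7 - 1*1)⁴*(√89/2 - 194) = (7 - 1)⁴*(-194 + √89/2) = 6⁴*(-194 + √89/2) = 1296*(-194 + √89/2) = -251424 + 648*√89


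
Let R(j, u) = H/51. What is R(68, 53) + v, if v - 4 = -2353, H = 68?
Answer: -7043/3 ≈ -2347.7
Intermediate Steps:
R(j, u) = 4/3 (R(j, u) = 68/51 = 68*(1/51) = 4/3)
v = -2349 (v = 4 - 2353 = -2349)
R(68, 53) + v = 4/3 - 2349 = -7043/3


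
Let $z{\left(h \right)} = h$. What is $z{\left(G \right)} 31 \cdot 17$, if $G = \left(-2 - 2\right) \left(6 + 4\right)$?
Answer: $-21080$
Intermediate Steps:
$G = -40$ ($G = \left(-4\right) 10 = -40$)
$z{\left(G \right)} 31 \cdot 17 = \left(-40\right) 31 \cdot 17 = \left(-1240\right) 17 = -21080$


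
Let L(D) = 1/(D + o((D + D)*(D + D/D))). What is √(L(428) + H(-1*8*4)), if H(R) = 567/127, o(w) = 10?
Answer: √13821559098/55626 ≈ 2.1135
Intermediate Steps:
H(R) = 567/127 (H(R) = 567*(1/127) = 567/127)
L(D) = 1/(10 + D) (L(D) = 1/(D + 10) = 1/(10 + D))
√(L(428) + H(-1*8*4)) = √(1/(10 + 428) + 567/127) = √(1/438 + 567/127) = √(248473/55626) = √13821559098/55626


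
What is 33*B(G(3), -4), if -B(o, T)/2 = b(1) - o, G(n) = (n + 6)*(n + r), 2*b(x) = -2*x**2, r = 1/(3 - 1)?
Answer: 2145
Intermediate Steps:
r = 1/2 ≈ 0.50000
b(x) = -x**2 (b(x) = (-2*x**2)/2 = -x**2)
G(n) = (1/2 + n)*(6 + n) (G(n) = (n + 6)*(n + 1/2) = (6 + n)*(1/2 + n) = (1/2 + n)*(6 + n))
B(o, T) = 2 + 2*o (B(o, T) = -2*(-1*1**2 - o) = -2*(-1*1 - o) = -2*(-1 - o) = 2 + 2*o)
33*B(G(3), -4) = 33*(2 + 2*(3 + 3**2 + (13/2)*3)) = 33*(2 + 2*(3 + 9 + 39/2)) = 33*(2 + 2*(63/2)) = 33*(2 + 63) = 33*65 = 2145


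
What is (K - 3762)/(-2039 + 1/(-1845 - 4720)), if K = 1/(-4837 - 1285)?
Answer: 151198285225/81949312392 ≈ 1.8450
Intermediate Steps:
K = -1/6122 (K = 1/(-6122) = -1/6122 ≈ -0.00016335)
(K - 3762)/(-2039 + 1/(-1845 - 4720)) = (-1/6122 - 3762)/(-2039 + 1/(-1845 - 4720)) = -23030965/(6122*(-2039 + 1/(-6565))) = -23030965/(6122*(-2039 - 1/6565)) = -23030965/(6122*(-13386036/6565)) = -23030965/6122*(-6565/13386036) = 151198285225/81949312392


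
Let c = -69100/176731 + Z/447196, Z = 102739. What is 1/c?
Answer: -79033396276/12744077391 ≈ -6.2016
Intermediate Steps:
c = -12744077391/79033396276 (c = -69100/176731 + 102739/447196 = -12744077391/79033396276 ≈ -0.16125)
1/c = 1/(-12744077391/79033396276) = -79033396276/12744077391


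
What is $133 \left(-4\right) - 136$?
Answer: $-668$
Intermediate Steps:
$133 \left(-4\right) - 136 = -532 - 136 = -668$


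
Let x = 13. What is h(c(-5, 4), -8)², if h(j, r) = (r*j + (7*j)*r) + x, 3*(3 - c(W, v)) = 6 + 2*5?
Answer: 237169/9 ≈ 26352.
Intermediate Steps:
c(W, v) = -7/3 (c(W, v) = 3 - (6 + 2*5)/3 = 3 - (6 + 10)/3 = 3 - ⅓*16 = 3 - 16/3 = -7/3)
h(j, r) = 13 + 8*j*r (h(j, r) = (r*j + (7*j)*r) + 13 = (j*r + 7*j*r) + 13 = 8*j*r + 13 = 13 + 8*j*r)
h(c(-5, 4), -8)² = (13 + 8*(-7/3)*(-8))² = (13 + 448/3)² = (487/3)² = 237169/9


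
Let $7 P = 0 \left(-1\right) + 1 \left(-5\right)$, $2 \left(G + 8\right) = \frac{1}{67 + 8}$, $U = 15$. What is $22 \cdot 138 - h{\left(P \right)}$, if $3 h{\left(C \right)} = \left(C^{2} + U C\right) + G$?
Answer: $\frac{67077551}{22050} \approx 3042.1$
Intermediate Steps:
$G = - \frac{1199}{150}$ ($G = -8 + \frac{1}{2 \left(67 + 8\right)} = -8 + \frac{1}{2 \cdot 75} = -8 + \frac{1}{2} \cdot \frac{1}{75} = -8 + \frac{1}{150} = - \frac{1199}{150} \approx -7.9933$)
$P = - \frac{5}{7}$ ($P = \frac{0 \left(-1\right) + 1 \left(-5\right)}{7} = \frac{0 - 5}{7} = \frac{1}{7} \left(-5\right) = - \frac{5}{7} \approx -0.71429$)
$h{\left(C \right)} = - \frac{1199}{450} + 5 C + \frac{C^{2}}{3}$ ($h{\left(C \right)} = \frac{\left(C^{2} + 15 C\right) - \frac{1199}{150}}{3} = \frac{- \frac{1199}{150} + C^{2} + 15 C}{3} = - \frac{1199}{450} + 5 C + \frac{C^{2}}{3}$)
$22 \cdot 138 - h{\left(P \right)} = 22 \cdot 138 - \left(- \frac{1199}{450} + 5 \left(- \frac{5}{7}\right) + \frac{\left(- \frac{5}{7}\right)^{2}}{3}\right) = 3036 - \left(- \frac{1199}{450} - \frac{25}{7} + \frac{1}{3} \cdot \frac{25}{49}\right) = 3036 - \left(- \frac{1199}{450} - \frac{25}{7} + \frac{25}{147}\right) = 3036 - - \frac{133751}{22050} = 3036 + \frac{133751}{22050} = \frac{67077551}{22050}$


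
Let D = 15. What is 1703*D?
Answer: 25545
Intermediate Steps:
1703*D = 1703*15 = 25545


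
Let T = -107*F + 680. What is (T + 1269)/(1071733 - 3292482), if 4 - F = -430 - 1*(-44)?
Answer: 39781/2220749 ≈ 0.017913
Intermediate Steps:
F = 390 (F = 4 - (-430 - 1*(-44)) = 4 - (-430 + 44) = 4 - 1*(-386) = 4 + 386 = 390)
T = -41050 (T = -107*390 + 680 = -41730 + 680 = -41050)
(T + 1269)/(1071733 - 3292482) = (-41050 + 1269)/(1071733 - 3292482) = -39781/(-2220749) = -39781*(-1/2220749) = 39781/2220749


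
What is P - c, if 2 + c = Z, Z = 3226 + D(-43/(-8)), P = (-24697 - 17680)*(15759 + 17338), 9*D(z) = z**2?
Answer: -807871562617/576 ≈ -1.4026e+9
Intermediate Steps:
D(z) = z**2/9
P = -1402551569 (P = -42377*33097 = -1402551569)
Z = 1860025/576 (Z = 3226 + (-43/(-8))**2/9 = 3226 + (-43*(-1/8))**2/9 = 3226 + (43/8)**2/9 = 3226 + (1/9)*(1849/64) = 3226 + 1849/576 = 1860025/576 ≈ 3229.2)
c = 1858873/576 (c = -2 + 1860025/576 = 1858873/576 ≈ 3227.2)
P - c = -1402551569 - 1*1858873/576 = -1402551569 - 1858873/576 = -807871562617/576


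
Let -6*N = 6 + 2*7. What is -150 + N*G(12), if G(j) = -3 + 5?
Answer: -470/3 ≈ -156.67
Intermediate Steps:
N = -10/3 (N = -(6 + 2*7)/6 = -(6 + 14)/6 = -⅙*20 = -10/3 ≈ -3.3333)
G(j) = 2
-150 + N*G(12) = -150 - 10/3*2 = -150 - 20/3 = -470/3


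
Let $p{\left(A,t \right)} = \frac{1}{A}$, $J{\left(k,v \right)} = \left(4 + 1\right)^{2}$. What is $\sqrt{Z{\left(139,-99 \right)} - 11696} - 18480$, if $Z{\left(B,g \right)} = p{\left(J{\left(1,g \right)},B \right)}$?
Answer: $-18480 + \frac{i \sqrt{292399}}{5} \approx -18480.0 + 108.15 i$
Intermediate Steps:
$J{\left(k,v \right)} = 25$ ($J{\left(k,v \right)} = 5^{2} = 25$)
$Z{\left(B,g \right)} = \frac{1}{25}$
$\sqrt{Z{\left(139,-99 \right)} - 11696} - 18480 = \sqrt{\frac{1}{25} - 11696} - 18480 = \sqrt{- \frac{292399}{25}} - 18480 = \frac{i \sqrt{292399}}{5} - 18480 = -18480 + \frac{i \sqrt{292399}}{5}$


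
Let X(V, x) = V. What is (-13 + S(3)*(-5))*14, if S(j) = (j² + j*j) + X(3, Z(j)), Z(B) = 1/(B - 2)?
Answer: -1652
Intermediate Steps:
Z(B) = 1/(-2 + B)
S(j) = 3 + 2*j² (S(j) = (j² + j*j) + 3 = (j² + j²) + 3 = 2*j² + 3 = 3 + 2*j²)
(-13 + S(3)*(-5))*14 = (-13 + (3 + 2*3²)*(-5))*14 = (-13 + (3 + 2*9)*(-5))*14 = (-13 + (3 + 18)*(-5))*14 = (-13 + 21*(-5))*14 = (-13 - 105)*14 = -118*14 = -1652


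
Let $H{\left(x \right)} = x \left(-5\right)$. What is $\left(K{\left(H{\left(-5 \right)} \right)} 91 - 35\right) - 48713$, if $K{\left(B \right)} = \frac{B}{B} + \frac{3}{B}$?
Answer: $- \frac{1216152}{25} \approx -48646.0$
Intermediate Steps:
$H{\left(x \right)} = - 5 x$
$K{\left(B \right)} = 1 + \frac{3}{B}$
$\left(K{\left(H{\left(-5 \right)} \right)} 91 - 35\right) - 48713 = \left(\frac{3 - -25}{\left(-5\right) \left(-5\right)} 91 - 35\right) - 48713 = \left(\frac{3 + 25}{25} \cdot 91 - 35\right) - 48713 = \left(\frac{1}{25} \cdot 28 \cdot 91 - 35\right) - 48713 = \left(\frac{28}{25} \cdot 91 - 35\right) - 48713 = \left(\frac{2548}{25} - 35\right) - 48713 = \frac{1673}{25} - 48713 = - \frac{1216152}{25}$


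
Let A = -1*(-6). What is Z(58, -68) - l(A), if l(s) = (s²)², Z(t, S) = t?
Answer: -1238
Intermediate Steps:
A = 6
l(s) = s⁴
Z(58, -68) - l(A) = 58 - 1*6⁴ = 58 - 1*1296 = 58 - 1296 = -1238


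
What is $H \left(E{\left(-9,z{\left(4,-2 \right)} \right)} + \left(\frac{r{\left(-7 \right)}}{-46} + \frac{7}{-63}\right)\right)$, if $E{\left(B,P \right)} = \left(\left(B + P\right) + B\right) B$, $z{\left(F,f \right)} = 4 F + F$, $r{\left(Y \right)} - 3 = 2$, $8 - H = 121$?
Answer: $\frac{852359}{414} \approx 2058.8$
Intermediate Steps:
$H = -113$ ($H = 8 - 121 = -113$)
$r{\left(Y \right)} = 5$ ($r{\left(Y \right)} = 3 + 2 = 5$)
$z{\left(F,f \right)} = 5 F$
$E{\left(B,P \right)} = B \left(P + 2 B\right)$ ($E{\left(B,P \right)} = \left(P + 2 B\right) B = B \left(P + 2 B\right)$)
$H \left(E{\left(-9,z{\left(4,-2 \right)} \right)} + \left(\frac{r{\left(-7 \right)}}{-46} + \frac{7}{-63}\right)\right) = - 113 \left(- 9 \left(5 \cdot 4 + 2 \left(-9\right)\right) + \left(\frac{5}{-46} + \frac{7}{-63}\right)\right) = - 113 \left(- 9 \left(20 - 18\right) + \left(5 \left(- \frac{1}{46}\right) + 7 \left(- \frac{1}{63}\right)\right)\right) = - 113 \left(\left(-9\right) 2 - \frac{91}{414}\right) = - 113 \left(-18 - \frac{91}{414}\right) = \left(-113\right) \left(- \frac{7543}{414}\right) = \frac{852359}{414}$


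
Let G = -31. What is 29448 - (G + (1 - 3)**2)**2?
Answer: 28719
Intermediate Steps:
29448 - (G + (1 - 3)**2)**2 = 29448 - (-31 + (1 - 3)**2)**2 = 29448 - (-31 + (-2)**2)**2 = 29448 - (-31 + 4)**2 = 29448 - 1*(-27)**2 = 29448 - 1*729 = 29448 - 729 = 28719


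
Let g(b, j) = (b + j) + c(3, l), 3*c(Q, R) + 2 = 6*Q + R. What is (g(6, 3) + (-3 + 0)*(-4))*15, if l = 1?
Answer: 400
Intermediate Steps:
c(Q, R) = -⅔ + 2*Q + R/3 (c(Q, R) = -⅔ + (6*Q + R)/3 = -⅔ + (R + 6*Q)/3 = -⅔ + (2*Q + R/3) = -⅔ + 2*Q + R/3)
g(b, j) = 17/3 + b + j (g(b, j) = (b + j) + (-⅔ + 2*3 + (⅓)*1) = (b + j) + (-⅔ + 6 + ⅓) = (b + j) + 17/3 = 17/3 + b + j)
(g(6, 3) + (-3 + 0)*(-4))*15 = ((17/3 + 6 + 3) + (-3 + 0)*(-4))*15 = (44/3 - 3*(-4))*15 = (44/3 + 12)*15 = (80/3)*15 = 400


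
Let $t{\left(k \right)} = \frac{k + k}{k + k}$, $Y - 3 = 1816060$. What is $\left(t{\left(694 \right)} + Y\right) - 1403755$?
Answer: $412309$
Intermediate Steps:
$Y = 1816063$ ($Y = 3 + 1816060 = 1816063$)
$t{\left(k \right)} = 1$ ($t{\left(k \right)} = \frac{2 k}{2 k} = 2 k \frac{1}{2 k} = 1$)
$\left(t{\left(694 \right)} + Y\right) - 1403755 = \left(1 + 1816063\right) - 1403755 = 1816064 - 1403755 = 412309$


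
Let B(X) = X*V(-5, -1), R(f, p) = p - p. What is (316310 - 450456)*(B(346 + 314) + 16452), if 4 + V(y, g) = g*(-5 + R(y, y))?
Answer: -2295506352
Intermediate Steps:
R(f, p) = 0
V(y, g) = -4 - 5*g (V(y, g) = -4 + g*(-5 + 0) = -4 + g*(-5) = -4 - 5*g)
B(X) = X (B(X) = X*(-4 - 5*(-1)) = X*(-4 + 5) = X*1 = X)
(316310 - 450456)*(B(346 + 314) + 16452) = (316310 - 450456)*((346 + 314) + 16452) = -134146*(660 + 16452) = -134146*17112 = -2295506352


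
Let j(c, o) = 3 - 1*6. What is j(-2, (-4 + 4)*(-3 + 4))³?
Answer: -27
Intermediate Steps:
j(c, o) = -3 (j(c, o) = 3 - 6 = -3)
j(-2, (-4 + 4)*(-3 + 4))³ = (-3)³ = -27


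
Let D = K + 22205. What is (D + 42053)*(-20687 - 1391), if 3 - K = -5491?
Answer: -1539984656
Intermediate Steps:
K = 5494 (K = 3 - 1*(-5491) = 3 + 5491 = 5494)
D = 27699 (D = 5494 + 22205 = 27699)
(D + 42053)*(-20687 - 1391) = (27699 + 42053)*(-20687 - 1391) = 69752*(-22078) = -1539984656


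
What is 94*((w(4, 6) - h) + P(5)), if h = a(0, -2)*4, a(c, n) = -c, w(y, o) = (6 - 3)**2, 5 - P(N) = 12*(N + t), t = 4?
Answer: -8836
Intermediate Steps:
P(N) = -43 - 12*N (P(N) = 5 - 12*(N + 4) = 5 - 12*(4 + N) = 5 - (48 + 12*N) = 5 + (-48 - 12*N) = -43 - 12*N)
w(y, o) = 9 (w(y, o) = 3**2 = 9)
h = 0 (h = -1*0*4 = 0*4 = 0)
94*((w(4, 6) - h) + P(5)) = 94*((9 - 1*0) + (-43 - 12*5)) = 94*((9 + 0) + (-43 - 60)) = 94*(9 - 103) = 94*(-94) = -8836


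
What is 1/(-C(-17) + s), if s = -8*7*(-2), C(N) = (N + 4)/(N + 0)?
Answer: 17/1891 ≈ 0.0089899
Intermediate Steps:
C(N) = (4 + N)/N
s = 112 (s = -56*(-2) = 112)
1/(-C(-17) + s) = 1/(-(4 - 17)/(-17) + 112) = 1/(-(-1)*(-13)/17 + 112) = 1/(-1*13/17 + 112) = 1/(-13/17 + 112) = 1/(1891/17) = 17/1891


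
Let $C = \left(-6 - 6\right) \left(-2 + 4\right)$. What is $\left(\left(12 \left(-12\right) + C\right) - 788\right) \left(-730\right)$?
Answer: $697880$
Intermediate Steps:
$C = -24$ ($C = \left(-12\right) 2 = -24$)
$\left(\left(12 \left(-12\right) + C\right) - 788\right) \left(-730\right) = \left(\left(12 \left(-12\right) - 24\right) - 788\right) \left(-730\right) = \left(\left(-144 - 24\right) - 788\right) \left(-730\right) = \left(-168 - 788\right) \left(-730\right) = \left(-956\right) \left(-730\right) = 697880$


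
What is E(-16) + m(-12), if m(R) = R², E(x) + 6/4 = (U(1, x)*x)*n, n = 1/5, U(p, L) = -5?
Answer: 317/2 ≈ 158.50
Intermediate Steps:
n = ⅕ ≈ 0.20000
E(x) = -3/2 - x (E(x) = -3/2 - 5*x*(⅕) = -3/2 - x)
E(-16) + m(-12) = (-3/2 - 1*(-16)) + (-12)² = (-3/2 + 16) + 144 = 29/2 + 144 = 317/2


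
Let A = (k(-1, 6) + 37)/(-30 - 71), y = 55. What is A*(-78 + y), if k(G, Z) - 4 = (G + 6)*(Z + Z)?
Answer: 23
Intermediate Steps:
k(G, Z) = 4 + 2*Z*(6 + G) (k(G, Z) = 4 + (G + 6)*(Z + Z) = 4 + (6 + G)*(2*Z) = 4 + 2*Z*(6 + G))
A = -1 (A = ((4 + 12*6 + 2*(-1)*6) + 37)/(-30 - 71) = ((4 + 72 - 12) + 37)/(-101) = (64 + 37)*(-1/101) = 101*(-1/101) = -1)
A*(-78 + y) = -(-78 + 55) = -1*(-23) = 23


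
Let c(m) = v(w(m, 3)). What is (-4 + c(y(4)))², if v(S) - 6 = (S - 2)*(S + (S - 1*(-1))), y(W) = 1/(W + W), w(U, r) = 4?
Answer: 400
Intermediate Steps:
y(W) = 1/(2*W)
v(S) = 6 + (1 + 2*S)*(-2 + S) (v(S) = 6 + (S - 2)*(S + (S - 1*(-1))) = 6 + (-2 + S)*(S + (S + 1)) = 6 + (-2 + S)*(S + (1 + S)) = 6 + (-2 + S)*(1 + 2*S) = 6 + (1 + 2*S)*(-2 + S))
c(m) = 24 (c(m) = 4 - 3*4 + 2*4² = 4 - 12 + 2*16 = 4 - 12 + 32 = 24)
(-4 + c(y(4)))² = (-4 + 24)² = 20² = 400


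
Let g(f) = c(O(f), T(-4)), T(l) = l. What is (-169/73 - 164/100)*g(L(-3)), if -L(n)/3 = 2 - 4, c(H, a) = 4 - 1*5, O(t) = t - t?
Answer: 7218/1825 ≈ 3.9551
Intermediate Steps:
O(t) = 0
c(H, a) = -1 (c(H, a) = 4 - 5 = -1)
L(n) = 6 (L(n) = -3*(2 - 4) = -3*(-2) = 6)
g(f) = -1
(-169/73 - 164/100)*g(L(-3)) = (-169/73 - 164/100)*(-1) = (-169*1/73 - 164*1/100)*(-1) = (-169/73 - 41/25)*(-1) = -7218/1825*(-1) = 7218/1825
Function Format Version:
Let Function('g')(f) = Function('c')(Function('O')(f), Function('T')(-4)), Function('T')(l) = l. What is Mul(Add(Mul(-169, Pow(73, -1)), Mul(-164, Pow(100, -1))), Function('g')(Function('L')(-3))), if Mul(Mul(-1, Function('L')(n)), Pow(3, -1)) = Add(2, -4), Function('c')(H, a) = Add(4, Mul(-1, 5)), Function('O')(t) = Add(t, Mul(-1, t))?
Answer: Rational(7218, 1825) ≈ 3.9551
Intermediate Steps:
Function('O')(t) = 0
Function('c')(H, a) = -1 (Function('c')(H, a) = Add(4, -5) = -1)
Function('L')(n) = 6 (Function('L')(n) = Mul(-3, Add(2, -4)) = Mul(-3, -2) = 6)
Function('g')(f) = -1
Mul(Add(Mul(-169, Pow(73, -1)), Mul(-164, Pow(100, -1))), Function('g')(Function('L')(-3))) = Mul(Add(Mul(-169, Pow(73, -1)), Mul(-164, Pow(100, -1))), -1) = Mul(Add(Mul(-169, Rational(1, 73)), Mul(-164, Rational(1, 100))), -1) = Mul(Add(Rational(-169, 73), Rational(-41, 25)), -1) = Mul(Rational(-7218, 1825), -1) = Rational(7218, 1825)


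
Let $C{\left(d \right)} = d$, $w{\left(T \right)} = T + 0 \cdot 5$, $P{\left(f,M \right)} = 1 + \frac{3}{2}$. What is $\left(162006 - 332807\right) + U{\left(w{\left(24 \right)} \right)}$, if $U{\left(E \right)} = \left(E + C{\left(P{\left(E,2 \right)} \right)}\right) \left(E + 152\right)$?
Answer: $-166137$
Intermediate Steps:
$P{\left(f,M \right)} = \frac{5}{2}$ ($P{\left(f,M \right)} = 1 + 3 \cdot \frac{1}{2} = 1 + \frac{3}{2} = \frac{5}{2}$)
$w{\left(T \right)} = T$ ($w{\left(T \right)} = T + 0 = T$)
$U{\left(E \right)} = \left(152 + E\right) \left(\frac{5}{2} + E\right)$ ($U{\left(E \right)} = \left(E + \frac{5}{2}\right) \left(E + 152\right) = \left(\frac{5}{2} + E\right) \left(152 + E\right) = \left(152 + E\right) \left(\frac{5}{2} + E\right)$)
$\left(162006 - 332807\right) + U{\left(w{\left(24 \right)} \right)} = \left(162006 - 332807\right) + \left(380 + 24^{2} + \frac{309}{2} \cdot 24\right) = -170801 + \left(380 + 576 + 3708\right) = -170801 + 4664 = -166137$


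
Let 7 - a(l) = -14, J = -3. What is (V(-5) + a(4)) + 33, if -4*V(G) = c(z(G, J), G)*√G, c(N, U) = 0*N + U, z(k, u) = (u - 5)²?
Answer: 54 + 5*I*√5/4 ≈ 54.0 + 2.7951*I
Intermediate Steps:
z(k, u) = (-5 + u)²
a(l) = 21 (a(l) = 7 - 1*(-14) = 7 + 14 = 21)
c(N, U) = U (c(N, U) = 0 + U = U)
V(G) = -G^(3/2)/4 (V(G) = -G*√G/4 = -G^(3/2)/4)
(V(-5) + a(4)) + 33 = (-(-5)*I*√5/4 + 21) + 33 = (5*I*√5/4 + 21) + 33 = (21 + 5*I*√5/4) + 33 = 54 + 5*I*√5/4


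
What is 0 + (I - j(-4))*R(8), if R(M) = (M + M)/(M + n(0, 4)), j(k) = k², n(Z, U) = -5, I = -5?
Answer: -112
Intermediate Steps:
R(M) = 2*M/(-5 + M) (R(M) = (M + M)/(M - 5) = (2*M)/(-5 + M) = 2*M/(-5 + M))
0 + (I - j(-4))*R(8) = 0 + (-5 - 1*(-4)²)*(2*8/(-5 + 8)) = 0 + (-5 - 1*16)*(2*8/3) = 0 + (-5 - 16)*(2*8*(⅓)) = 0 - 21*16/3 = 0 - 112 = -112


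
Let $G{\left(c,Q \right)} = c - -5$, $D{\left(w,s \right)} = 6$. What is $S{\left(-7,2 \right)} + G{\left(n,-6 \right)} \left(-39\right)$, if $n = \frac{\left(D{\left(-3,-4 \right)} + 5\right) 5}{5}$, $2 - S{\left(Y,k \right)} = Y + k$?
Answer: $-617$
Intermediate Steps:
$S{\left(Y,k \right)} = 2 - Y - k$ ($S{\left(Y,k \right)} = 2 - \left(Y + k\right) = 2 - Y - k$)
$n = 11$ ($n = \frac{\left(6 + 5\right) 5}{5} = 11 \cdot 5 \cdot \frac{1}{5} = 55 \cdot \frac{1}{5} = 11$)
$G{\left(c,Q \right)} = 5 + c$ ($G{\left(c,Q \right)} = c + 5 = 5 + c$)
$S{\left(-7,2 \right)} + G{\left(n,-6 \right)} \left(-39\right) = \left(2 - -7 - 2\right) + \left(5 + 11\right) \left(-39\right) = \left(2 + 7 - 2\right) + 16 \left(-39\right) = 7 - 624 = -617$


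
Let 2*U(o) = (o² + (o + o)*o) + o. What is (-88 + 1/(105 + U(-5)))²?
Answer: 151757761/19600 ≈ 7742.7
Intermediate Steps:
U(o) = o/2 + 3*o²/2 (U(o) = ((o² + (o + o)*o) + o)/2 = ((o² + (2*o)*o) + o)/2 = ((o² + 2*o²) + o)/2 = (3*o² + o)/2 = (o + 3*o²)/2 = o/2 + 3*o²/2)
(-88 + 1/(105 + U(-5)))² = (-88 + 1/(105 + (½)*(-5)*(1 + 3*(-5))))² = (-88 + 1/(105 + (½)*(-5)*(1 - 15)))² = (-88 + 1/(105 + (½)*(-5)*(-14)))² = (-88 + 1/(105 + 35))² = (-88 + 1/140)² = (-12319/140)² = 151757761/19600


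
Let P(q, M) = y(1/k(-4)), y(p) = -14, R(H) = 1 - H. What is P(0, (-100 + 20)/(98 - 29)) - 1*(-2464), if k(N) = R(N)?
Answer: 2450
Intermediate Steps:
k(N) = 1 - N
P(q, M) = -14
P(0, (-100 + 20)/(98 - 29)) - 1*(-2464) = -14 - 1*(-2464) = -14 + 2464 = 2450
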